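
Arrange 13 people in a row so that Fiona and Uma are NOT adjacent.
Total - adjacent = 13! - (13-1)!×2 = 6227020800 - 958003200 = 5269017600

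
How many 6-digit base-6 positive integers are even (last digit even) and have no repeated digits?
Last∈{0,2,4}. Last=0: 120. Last nonzero: 2×4×P(4,4) = 192. Total = 312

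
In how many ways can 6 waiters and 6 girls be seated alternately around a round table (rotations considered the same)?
Fix one of the waiters: (6-1)! ways for the remaining waiters, × 6! ways for the girls = 120 × 720 = 86400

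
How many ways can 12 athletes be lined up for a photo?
12! = 479001600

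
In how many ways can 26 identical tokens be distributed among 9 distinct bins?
C(26+9-1, 9-1) = C(34, 8) = 18156204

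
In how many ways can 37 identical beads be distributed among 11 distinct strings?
C(37+11-1, 11-1) = C(47, 10) = 5178066751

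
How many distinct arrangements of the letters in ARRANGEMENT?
11! / (2! × 2! × 2! × 1! × 2! × 1! × 1!) = 2494800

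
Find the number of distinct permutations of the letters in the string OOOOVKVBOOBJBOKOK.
17! / (3! × 8! × 1! × 2! × 3!) = 122522400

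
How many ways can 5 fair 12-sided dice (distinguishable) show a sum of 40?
Coefficient of x^40 in (x + x² + ... + x^12)^5. By inclusion-exclusion on dice exceeding 12: Σ_j (-1)^j C(5,j)·C(40-1-12j, 4) = C(5,0)·C(39,4) - C(5,1)·C(27,4) + C(5,2)·C(15,4) = 1·82251 - 5·17550 + 10·1365 = 8151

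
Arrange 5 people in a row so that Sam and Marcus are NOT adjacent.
Total - adjacent = 5! - (5-1)!×2 = 120 - 48 = 72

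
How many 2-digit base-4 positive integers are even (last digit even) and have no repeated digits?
Last∈{0,2}. Last=0: 3. Last nonzero: 1×2×P(2,0) = 2. Total = 5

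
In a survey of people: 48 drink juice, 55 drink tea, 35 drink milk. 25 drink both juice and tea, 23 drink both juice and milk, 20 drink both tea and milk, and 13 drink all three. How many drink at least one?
|A∪B∪C| = 48+55+35-25-23-20+13 = 83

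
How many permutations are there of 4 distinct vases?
4! = 24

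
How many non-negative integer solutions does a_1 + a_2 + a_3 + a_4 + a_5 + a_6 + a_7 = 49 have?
C(49+7-1, 7-1) = C(55, 6) = 28989675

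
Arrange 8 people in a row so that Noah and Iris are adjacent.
Treat as block: (8-1)! × 2! = 5040 × 2 = 10080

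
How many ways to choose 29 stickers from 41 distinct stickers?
C(41,29) = 41!/(29!×12!) = 7898654920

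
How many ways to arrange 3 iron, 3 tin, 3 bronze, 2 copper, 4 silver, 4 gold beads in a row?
19! / (3! × 3! × 3! × 2! × 4! × 4!) = 488864376000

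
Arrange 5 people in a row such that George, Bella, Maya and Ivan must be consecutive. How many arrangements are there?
Treat the 4 as one block: (5-4+1)! × 4! = 2 × 24 = 48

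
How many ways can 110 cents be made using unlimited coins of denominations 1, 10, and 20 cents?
Coefficient of x^110 in 1/(1-x^1) · 1/(1-x^10) · 1/(1-x^20). Case on j = number of 20-cent coins (j = 0..5); remainder r = 110 - 20j is made from {1,10} in ⌊r/10⌋+1 ways. r = 110, 90, 70, 50, 30, 10 → 12 + 10 + 8 + 6 + 4 + 2 = 42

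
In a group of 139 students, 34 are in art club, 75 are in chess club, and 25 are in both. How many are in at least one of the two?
|A∪B| = |A| + |B| - |A∩B| = 34 + 75 - 25 = 84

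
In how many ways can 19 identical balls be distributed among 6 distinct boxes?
C(19+6-1, 6-1) = C(24, 5) = 42504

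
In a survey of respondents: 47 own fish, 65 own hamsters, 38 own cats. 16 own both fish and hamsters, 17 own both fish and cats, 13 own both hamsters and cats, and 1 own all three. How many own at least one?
|A∪B∪C| = 47+65+38-16-17-13+1 = 105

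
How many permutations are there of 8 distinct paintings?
8! = 40320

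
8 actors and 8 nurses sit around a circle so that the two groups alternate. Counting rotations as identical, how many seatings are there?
Fix one of the actors: (8-1)! ways for the remaining actors, × 8! ways for the nurses = 5040 × 40320 = 203212800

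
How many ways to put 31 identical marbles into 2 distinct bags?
C(31+2-1, 2-1) = C(32, 1) = 32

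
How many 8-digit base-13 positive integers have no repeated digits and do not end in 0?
Last digit: 12 nonzero choices. First digit: 11 (nonzero, ≠last). Middle 6: P(11,6) = 332640. Total = 43908480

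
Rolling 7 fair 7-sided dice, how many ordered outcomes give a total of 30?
Coefficient of x^30 in (x + x² + ... + x^7)^7. By inclusion-exclusion on dice exceeding 7: Σ_j (-1)^j C(7,j)·C(30-1-7j, 6) = C(7,0)·C(29,6) - C(7,1)·C(22,6) + C(7,2)·C(15,6) - C(7,3)·C(8,6) = 1·475020 - 7·74613 + 21·5005 - 35·28 = 56854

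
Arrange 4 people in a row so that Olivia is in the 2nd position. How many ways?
Fix one position: (4-1)! = 6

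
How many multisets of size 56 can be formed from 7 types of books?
C(56+7-1, 7-1) = C(62, 6) = 61474519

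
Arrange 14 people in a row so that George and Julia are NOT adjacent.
Total - adjacent = 14! - (14-1)!×2 = 87178291200 - 12454041600 = 74724249600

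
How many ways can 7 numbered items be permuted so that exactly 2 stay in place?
Choose the 2 fixed points C(7,2) = 21, derange the rest: !5 = Σ_{j=0}^{5} (-1)^j·5!/j! = 120 - 120 + 60 - 20 + 5 - 1 = 44. Product = 21 × 44 = 924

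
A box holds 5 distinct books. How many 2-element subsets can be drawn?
C(5,2) = 5!/(2!×3!) = 10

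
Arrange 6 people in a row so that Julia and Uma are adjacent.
Treat as block: (6-1)! × 2! = 120 × 2 = 240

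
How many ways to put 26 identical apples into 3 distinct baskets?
C(26+3-1, 3-1) = C(28, 2) = 378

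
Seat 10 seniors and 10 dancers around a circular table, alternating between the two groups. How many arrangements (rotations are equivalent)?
Fix one of the seniors: (10-1)! ways for the remaining seniors, × 10! ways for the dancers = 362880 × 3628800 = 1316818944000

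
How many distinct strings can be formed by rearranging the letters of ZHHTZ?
5! / (2! × 1! × 2!) = 30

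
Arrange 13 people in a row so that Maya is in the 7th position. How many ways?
Fix one position: (13-1)! = 479001600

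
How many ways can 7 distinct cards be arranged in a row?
7! = 5040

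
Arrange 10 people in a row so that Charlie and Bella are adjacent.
Treat as block: (10-1)! × 2! = 362880 × 2 = 725760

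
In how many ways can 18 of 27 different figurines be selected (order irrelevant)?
C(27,18) = 27!/(18!×9!) = 4686825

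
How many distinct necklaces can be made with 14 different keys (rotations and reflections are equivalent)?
(14-1)!/2 = 6227020800/2 = 3113510400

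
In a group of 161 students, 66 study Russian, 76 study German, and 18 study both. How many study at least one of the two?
|A∪B| = |A| + |B| - |A∩B| = 66 + 76 - 18 = 124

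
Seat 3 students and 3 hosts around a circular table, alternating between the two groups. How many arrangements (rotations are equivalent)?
Fix one of the students: (3-1)! ways for the remaining students, × 3! ways for the hosts = 2 × 6 = 12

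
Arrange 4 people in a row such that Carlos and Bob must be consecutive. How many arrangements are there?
Treat the 2 as one block: (4-2+1)! × 2! = 6 × 2 = 12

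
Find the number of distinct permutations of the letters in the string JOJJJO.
6! / (2! × 4!) = 15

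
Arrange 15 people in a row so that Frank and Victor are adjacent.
Treat as block: (15-1)! × 2! = 87178291200 × 2 = 174356582400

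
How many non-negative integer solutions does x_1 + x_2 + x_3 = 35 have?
C(35+3-1, 3-1) = C(37, 2) = 666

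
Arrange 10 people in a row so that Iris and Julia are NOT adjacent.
Total - adjacent = 10! - (10-1)!×2 = 3628800 - 725760 = 2903040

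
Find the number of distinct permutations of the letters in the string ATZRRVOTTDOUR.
13! / (3! × 1! × 2! × 1! × 1! × 1! × 1! × 3!) = 86486400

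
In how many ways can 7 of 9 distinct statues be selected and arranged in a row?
P(9,7) = 9!/(9-7)! = 181440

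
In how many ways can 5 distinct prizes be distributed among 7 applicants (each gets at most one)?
P(7,5) = 7!/(7-5)! = 2520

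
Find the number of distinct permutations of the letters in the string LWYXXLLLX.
9! / (3! × 1! × 1! × 4!) = 2520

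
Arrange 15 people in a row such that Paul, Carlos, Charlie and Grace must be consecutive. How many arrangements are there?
Treat the 4 as one block: (15-4+1)! × 4! = 479001600 × 24 = 11496038400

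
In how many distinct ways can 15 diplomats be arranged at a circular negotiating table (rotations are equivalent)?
Circular: fix one position, arrange the rest. (15-1)! = 87178291200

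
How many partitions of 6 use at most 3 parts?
By conjugation, equals partitions of 6 into parts ≤ 3. Let r_j(i) = number of partitions of i into parts ≤ j, for i = 0..6. r_1(i) = 1 for all i; r_j(i) = r_{j-1}(i) + r_j(i-j). Rows j = 2..3: ≤2: 1 1 2 2 3 3 4; ≤3: 1 1 2 3 4 5 7. r_3(6) = 7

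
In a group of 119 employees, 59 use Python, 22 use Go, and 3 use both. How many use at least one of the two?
|A∪B| = |A| + |B| - |A∩B| = 59 + 22 - 3 = 78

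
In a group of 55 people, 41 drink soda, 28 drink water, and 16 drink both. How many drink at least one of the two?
|A∪B| = |A| + |B| - |A∩B| = 41 + 28 - 16 = 53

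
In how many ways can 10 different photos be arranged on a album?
10! = 3628800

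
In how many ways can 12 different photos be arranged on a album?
12! = 479001600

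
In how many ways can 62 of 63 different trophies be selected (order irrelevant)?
C(63,62) = 63!/(62!×1!) = 63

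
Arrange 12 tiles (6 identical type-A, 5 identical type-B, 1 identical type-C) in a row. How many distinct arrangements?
12! / (6! × 5! × 1!) = 5544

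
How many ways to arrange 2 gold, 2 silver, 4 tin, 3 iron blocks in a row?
11! / (2! × 2! × 4! × 3!) = 69300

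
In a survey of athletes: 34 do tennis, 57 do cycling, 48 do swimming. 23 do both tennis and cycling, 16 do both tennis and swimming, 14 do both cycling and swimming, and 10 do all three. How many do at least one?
|A∪B∪C| = 34+57+48-23-16-14+10 = 96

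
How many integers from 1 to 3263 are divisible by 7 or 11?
⌊3263/7⌋ + ⌊3263/11⌋ - ⌊3263/77⌋ = 466 + 296 - 42 = 720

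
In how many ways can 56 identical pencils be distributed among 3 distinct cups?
C(56+3-1, 3-1) = C(58, 2) = 1653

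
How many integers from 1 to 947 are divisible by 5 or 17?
⌊947/5⌋ + ⌊947/17⌋ - ⌊947/85⌋ = 189 + 55 - 11 = 233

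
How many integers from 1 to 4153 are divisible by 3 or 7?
⌊4153/3⌋ + ⌊4153/7⌋ - ⌊4153/21⌋ = 1384 + 593 - 197 = 1780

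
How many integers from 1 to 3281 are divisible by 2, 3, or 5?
⌊3281/2⌋+⌊3281/3⌋+⌊3281/5⌋ - ⌊3281/6⌋-⌊3281/10⌋-⌊3281/15⌋ + ⌊3281/30⌋ = 1640+1093+656 - 546-328-218 + 109 = 2406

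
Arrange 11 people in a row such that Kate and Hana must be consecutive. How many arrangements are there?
Treat the 2 as one block: (11-2+1)! × 2! = 3628800 × 2 = 7257600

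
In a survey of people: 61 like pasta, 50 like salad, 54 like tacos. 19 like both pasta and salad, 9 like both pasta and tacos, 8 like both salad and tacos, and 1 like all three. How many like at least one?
|A∪B∪C| = 61+50+54-19-9-8+1 = 130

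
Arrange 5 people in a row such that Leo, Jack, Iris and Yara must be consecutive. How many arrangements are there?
Treat the 4 as one block: (5-4+1)! × 4! = 2 × 24 = 48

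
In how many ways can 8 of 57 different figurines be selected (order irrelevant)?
C(57,8) = 57!/(8!×49!) = 1652411475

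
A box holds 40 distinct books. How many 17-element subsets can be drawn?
C(40,17) = 40!/(17!×23!) = 88732378800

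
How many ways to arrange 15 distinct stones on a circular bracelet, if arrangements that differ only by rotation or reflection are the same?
(15-1)!/2 = 87178291200/2 = 43589145600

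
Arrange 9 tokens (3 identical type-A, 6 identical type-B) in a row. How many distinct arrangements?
9! / (3! × 6!) = 84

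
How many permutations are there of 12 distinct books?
12! = 479001600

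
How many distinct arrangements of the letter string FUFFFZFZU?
9! / (5! × 2! × 2!) = 756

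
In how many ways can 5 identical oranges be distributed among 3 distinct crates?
C(5+3-1, 3-1) = C(7, 2) = 21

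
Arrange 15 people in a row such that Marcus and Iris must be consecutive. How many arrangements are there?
Treat the 2 as one block: (15-2+1)! × 2! = 87178291200 × 2 = 174356582400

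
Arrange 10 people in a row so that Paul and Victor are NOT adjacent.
Total - adjacent = 10! - (10-1)!×2 = 3628800 - 725760 = 2903040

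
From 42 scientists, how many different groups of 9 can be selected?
C(42,9) = 42!/(9!×33!) = 445891810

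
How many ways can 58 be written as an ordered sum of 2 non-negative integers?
C(58+2-1, 2-1) = C(59, 1) = 59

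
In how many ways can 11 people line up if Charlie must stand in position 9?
Fix one position: (11-1)! = 3628800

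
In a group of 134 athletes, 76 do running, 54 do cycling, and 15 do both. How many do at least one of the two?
|A∪B| = |A| + |B| - |A∩B| = 76 + 54 - 15 = 115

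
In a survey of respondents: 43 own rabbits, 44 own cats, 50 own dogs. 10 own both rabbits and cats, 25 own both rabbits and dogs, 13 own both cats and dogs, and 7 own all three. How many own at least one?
|A∪B∪C| = 43+44+50-10-25-13+7 = 96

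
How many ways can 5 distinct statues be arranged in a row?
5! = 120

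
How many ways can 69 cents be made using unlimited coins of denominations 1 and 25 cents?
Coefficient of x^69 in 1/(1-x^1) · 1/(1-x^25). Use j coins of 25 for j = 0..⌊69/25⌋ = 2, the rest in 1s: 2 + 1 = 3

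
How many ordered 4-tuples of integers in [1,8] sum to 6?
Coefficient of x^6 in (x + x² + ... + x^8)^4. By inclusion-exclusion on dice exceeding 8: Σ_j (-1)^j C(4,j)·C(6-1-8j, 3) = C(4,0)·C(5,3) = 1·10 = 10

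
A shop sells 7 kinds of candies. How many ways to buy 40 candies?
C(40+7-1, 7-1) = C(46, 6) = 9366819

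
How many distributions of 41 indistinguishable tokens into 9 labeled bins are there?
C(41+9-1, 9-1) = C(49, 8) = 450978066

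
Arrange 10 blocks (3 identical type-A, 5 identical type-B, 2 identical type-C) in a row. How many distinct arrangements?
10! / (3! × 5! × 2!) = 2520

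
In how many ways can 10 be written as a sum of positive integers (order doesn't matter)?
Pentagonal recurrence p(n) = p(n-1) + p(n-2) - p(n-5) - p(n-7) + p(n-12) + p(n-15) - ... gives p(0..9) = 1, 1, 2, 3, 5, 7, 11, 15, 22, 30. p(10) = p(9) + p(8) - p(5) - p(3) = 30 + 22 - 7 - 3 = 42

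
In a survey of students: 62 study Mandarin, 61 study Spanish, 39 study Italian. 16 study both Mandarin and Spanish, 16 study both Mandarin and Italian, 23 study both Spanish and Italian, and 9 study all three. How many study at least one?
|A∪B∪C| = 62+61+39-16-16-23+9 = 116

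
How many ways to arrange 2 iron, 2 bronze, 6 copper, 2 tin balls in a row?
12! / (2! × 2! × 6! × 2!) = 83160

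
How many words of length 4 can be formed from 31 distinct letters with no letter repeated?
P(31,4) = 31!/(31-4)! = 755160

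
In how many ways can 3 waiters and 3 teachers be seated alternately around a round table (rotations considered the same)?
Fix one of the waiters: (3-1)! ways for the remaining waiters, × 3! ways for the teachers = 2 × 6 = 12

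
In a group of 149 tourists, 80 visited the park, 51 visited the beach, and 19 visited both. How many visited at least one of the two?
|A∪B| = |A| + |B| - |A∩B| = 80 + 51 - 19 = 112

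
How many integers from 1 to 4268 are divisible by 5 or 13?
⌊4268/5⌋ + ⌊4268/13⌋ - ⌊4268/65⌋ = 853 + 328 - 65 = 1116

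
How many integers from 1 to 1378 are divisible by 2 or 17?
⌊1378/2⌋ + ⌊1378/17⌋ - ⌊1378/34⌋ = 689 + 81 - 40 = 730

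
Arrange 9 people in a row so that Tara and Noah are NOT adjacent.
Total - adjacent = 9! - (9-1)!×2 = 362880 - 80640 = 282240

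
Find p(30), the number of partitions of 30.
Pentagonal recurrence p(n) = p(n-1) + p(n-2) - p(n-5) - p(n-7) + p(n-12) + p(n-15) - ... gives p(0..29) = 1, 1, 2, 3, 5, 7, 11, 15, 22, 30, 42, 56, 77, 101, 135, 176, 231, 297, 385, 490, 627, 792, 1002, 1255, 1575, 1958, 2436, 3010, 3718, 4565. p(30) = p(29) + p(28) - p(25) - p(23) + p(18) + p(15) - p(8) - p(4) = 4565 + 3718 - 1958 - 1255 + 385 + 176 - 22 - 5 = 5604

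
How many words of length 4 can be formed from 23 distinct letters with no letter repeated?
P(23,4) = 23!/(23-4)! = 212520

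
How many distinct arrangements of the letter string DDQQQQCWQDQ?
11! / (1! × 1! × 3! × 6!) = 9240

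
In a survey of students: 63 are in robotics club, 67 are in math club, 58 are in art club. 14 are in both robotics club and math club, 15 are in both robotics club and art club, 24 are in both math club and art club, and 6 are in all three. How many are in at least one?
|A∪B∪C| = 63+67+58-14-15-24+6 = 141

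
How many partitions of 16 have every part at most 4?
Let r_j(i) = number of partitions of i into parts ≤ j, for i = 0..16. r_1(i) = 1 for all i; r_j(i) = r_{j-1}(i) + r_j(i-j). Rows j = 2..4: ≤2: 1 1 2 2 3 3 4 4 5 5 6 6 7 7 8 8 9; ≤3: 1 1 2 3 4 5 7 8 10 12 14 16 19 21 24 27 30; ≤4: 1 1 2 3 5 6 9 11 15 18 23 27 34 39 47 54 64. r_4(16) = 64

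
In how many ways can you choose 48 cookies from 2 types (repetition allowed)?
C(48+2-1, 2-1) = C(49, 1) = 49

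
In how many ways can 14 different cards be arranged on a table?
14! = 87178291200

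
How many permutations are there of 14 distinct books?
14! = 87178291200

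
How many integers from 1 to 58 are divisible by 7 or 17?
⌊58/7⌋ + ⌊58/17⌋ - ⌊58/119⌋ = 8 + 3 - 0 = 11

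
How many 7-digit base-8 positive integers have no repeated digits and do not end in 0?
Last digit: 7 nonzero choices. First digit: 6 (nonzero, ≠last). Middle 5: P(6,5) = 720. Total = 30240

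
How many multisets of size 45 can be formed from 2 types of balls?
C(45+2-1, 2-1) = C(46, 1) = 46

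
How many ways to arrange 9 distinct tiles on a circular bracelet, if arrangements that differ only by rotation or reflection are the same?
(9-1)!/2 = 40320/2 = 20160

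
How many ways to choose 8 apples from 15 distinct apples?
C(15,8) = 15!/(8!×7!) = 6435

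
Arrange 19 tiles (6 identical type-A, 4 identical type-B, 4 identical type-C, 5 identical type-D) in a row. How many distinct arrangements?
19! / (6! × 4! × 4! × 5!) = 2444321880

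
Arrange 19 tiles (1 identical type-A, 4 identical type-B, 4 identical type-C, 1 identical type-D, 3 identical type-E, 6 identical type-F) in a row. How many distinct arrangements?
19! / (1! × 4! × 4! × 1! × 3! × 6!) = 48886437600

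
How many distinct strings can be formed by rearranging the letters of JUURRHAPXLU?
11! / (1! × 1! × 1! × 3! × 1! × 2! × 1! × 1!) = 3326400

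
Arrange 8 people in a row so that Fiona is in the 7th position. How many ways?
Fix one position: (8-1)! = 5040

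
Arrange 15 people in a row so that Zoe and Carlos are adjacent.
Treat as block: (15-1)! × 2! = 87178291200 × 2 = 174356582400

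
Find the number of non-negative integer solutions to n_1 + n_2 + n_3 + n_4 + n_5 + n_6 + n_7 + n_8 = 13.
C(13+8-1, 8-1) = C(20, 7) = 77520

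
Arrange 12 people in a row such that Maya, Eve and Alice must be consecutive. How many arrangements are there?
Treat the 3 as one block: (12-3+1)! × 3! = 3628800 × 6 = 21772800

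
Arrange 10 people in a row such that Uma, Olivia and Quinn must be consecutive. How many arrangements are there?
Treat the 3 as one block: (10-3+1)! × 3! = 40320 × 6 = 241920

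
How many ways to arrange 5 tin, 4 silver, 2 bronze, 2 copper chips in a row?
13! / (5! × 4! × 2! × 2!) = 540540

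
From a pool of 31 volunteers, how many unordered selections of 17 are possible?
C(31,17) = 31!/(17!×14!) = 265182525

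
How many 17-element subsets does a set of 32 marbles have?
C(32,17) = 32!/(17!×15!) = 565722720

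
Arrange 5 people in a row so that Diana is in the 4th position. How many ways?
Fix one position: (5-1)! = 24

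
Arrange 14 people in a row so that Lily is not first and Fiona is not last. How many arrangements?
By inclusion-exclusion: 14! - 2×(14-1)! + (14-2)! = 87178291200 - 12454041600 + 479001600 = 75203251200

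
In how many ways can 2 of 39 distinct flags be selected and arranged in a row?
P(39,2) = 39!/(39-2)! = 1482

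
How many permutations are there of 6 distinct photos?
6! = 720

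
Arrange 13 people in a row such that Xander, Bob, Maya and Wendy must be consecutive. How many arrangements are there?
Treat the 4 as one block: (13-4+1)! × 4! = 3628800 × 24 = 87091200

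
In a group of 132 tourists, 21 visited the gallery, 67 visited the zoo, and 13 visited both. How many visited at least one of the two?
|A∪B| = |A| + |B| - |A∩B| = 21 + 67 - 13 = 75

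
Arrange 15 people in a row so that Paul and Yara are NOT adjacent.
Total - adjacent = 15! - (15-1)!×2 = 1307674368000 - 174356582400 = 1133317785600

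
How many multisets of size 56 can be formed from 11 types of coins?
C(56+11-1, 11-1) = C(66, 10) = 210980549208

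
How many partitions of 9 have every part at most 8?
Let r_j(i) = number of partitions of i into parts ≤ j, for i = 0..9. r_1(i) = 1 for all i; r_j(i) = r_{j-1}(i) + r_j(i-j). Rows j = 2..8: ≤2: 1 1 2 2 3 3 4 4 5 5; ≤3: 1 1 2 3 4 5 7 8 10 12; ≤4: 1 1 2 3 5 6 9 11 15 18; ≤5: 1 1 2 3 5 7 10 13 18 23; ≤6: 1 1 2 3 5 7 11 14 20 26; ≤7: 1 1 2 3 5 7 11 15 21 28; ≤8: 1 1 2 3 5 7 11 15 22 29. r_8(9) = 29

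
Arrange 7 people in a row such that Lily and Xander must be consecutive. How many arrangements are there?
Treat the 2 as one block: (7-2+1)! × 2! = 720 × 2 = 1440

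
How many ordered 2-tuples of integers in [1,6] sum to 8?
Coefficient of x^8 in (x + x² + ... + x^6)^2. By inclusion-exclusion on dice exceeding 6: Σ_j (-1)^j C(2,j)·C(8-1-6j, 1) = C(2,0)·C(7,1) - C(2,1)·C(1,1) = 1·7 - 2·1 = 5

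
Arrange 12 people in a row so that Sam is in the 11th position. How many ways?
Fix one position: (12-1)! = 39916800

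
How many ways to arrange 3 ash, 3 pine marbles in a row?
6! / (3! × 3!) = 20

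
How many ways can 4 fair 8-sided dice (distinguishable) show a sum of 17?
Coefficient of x^17 in (x + x² + ... + x^8)^4. By inclusion-exclusion on dice exceeding 8: Σ_j (-1)^j C(4,j)·C(17-1-8j, 3) = C(4,0)·C(16,3) - C(4,1)·C(8,3) = 1·560 - 4·56 = 336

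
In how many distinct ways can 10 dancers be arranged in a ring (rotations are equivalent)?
Circular: fix one position, arrange the rest. (10-1)! = 362880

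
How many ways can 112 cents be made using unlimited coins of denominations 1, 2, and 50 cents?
Coefficient of x^112 in 1/(1-x^1) · 1/(1-x^2) · 1/(1-x^50). Case on j = number of 50-cent coins (j = 0..2); remainder r = 112 - 50j is made from {1,2} in ⌊r/2⌋+1 ways. r = 112, 62, 12 → 57 + 32 + 7 = 96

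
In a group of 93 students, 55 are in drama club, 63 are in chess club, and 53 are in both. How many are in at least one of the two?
|A∪B| = |A| + |B| - |A∩B| = 55 + 63 - 53 = 65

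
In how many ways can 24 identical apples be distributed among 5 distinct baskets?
C(24+5-1, 5-1) = C(28, 4) = 20475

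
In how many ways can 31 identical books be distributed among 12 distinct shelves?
C(31+12-1, 12-1) = C(42, 11) = 4280561376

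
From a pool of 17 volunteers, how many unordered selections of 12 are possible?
C(17,12) = 17!/(12!×5!) = 6188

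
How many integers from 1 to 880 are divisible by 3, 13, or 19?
⌊880/3⌋+⌊880/13⌋+⌊880/19⌋ - ⌊880/39⌋-⌊880/57⌋-⌊880/247⌋ + ⌊880/741⌋ = 293+67+46 - 22-15-3 + 1 = 367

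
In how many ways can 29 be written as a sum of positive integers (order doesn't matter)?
Pentagonal recurrence p(n) = p(n-1) + p(n-2) - p(n-5) - p(n-7) + p(n-12) + p(n-15) - ... gives p(0..28) = 1, 1, 2, 3, 5, 7, 11, 15, 22, 30, 42, 56, 77, 101, 135, 176, 231, 297, 385, 490, 627, 792, 1002, 1255, 1575, 1958, 2436, 3010, 3718. p(29) = p(28) + p(27) - p(24) - p(22) + p(17) + p(14) - p(7) - p(3) = 3718 + 3010 - 1575 - 1002 + 297 + 135 - 15 - 3 = 4565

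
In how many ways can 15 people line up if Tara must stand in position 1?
Fix one position: (15-1)! = 87178291200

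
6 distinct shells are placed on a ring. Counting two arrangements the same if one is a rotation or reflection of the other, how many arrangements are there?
(6-1)!/2 = 120/2 = 60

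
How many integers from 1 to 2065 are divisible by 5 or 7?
⌊2065/5⌋ + ⌊2065/7⌋ - ⌊2065/35⌋ = 413 + 295 - 59 = 649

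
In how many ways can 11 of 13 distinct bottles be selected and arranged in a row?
P(13,11) = 13!/(13-11)! = 3113510400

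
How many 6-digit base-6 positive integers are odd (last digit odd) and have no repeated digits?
Last∈{1,3,5}. Last=0: 0. Last nonzero: 3×4×P(4,4) = 288. Total = 288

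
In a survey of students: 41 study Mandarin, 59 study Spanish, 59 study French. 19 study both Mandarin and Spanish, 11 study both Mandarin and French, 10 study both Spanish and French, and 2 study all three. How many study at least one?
|A∪B∪C| = 41+59+59-19-11-10+2 = 121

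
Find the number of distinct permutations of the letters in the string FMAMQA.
6! / (2! × 1! × 1! × 2!) = 180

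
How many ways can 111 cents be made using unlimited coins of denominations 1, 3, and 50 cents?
Coefficient of x^111 in 1/(1-x^1) · 1/(1-x^3) · 1/(1-x^50). Case on j = number of 50-cent coins (j = 0..2); remainder r = 111 - 50j is made from {1,3} in ⌊r/3⌋+1 ways. r = 111, 61, 11 → 38 + 21 + 4 = 63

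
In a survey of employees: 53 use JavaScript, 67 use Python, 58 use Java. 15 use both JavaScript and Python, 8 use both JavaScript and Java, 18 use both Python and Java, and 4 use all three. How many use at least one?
|A∪B∪C| = 53+67+58-15-8-18+4 = 141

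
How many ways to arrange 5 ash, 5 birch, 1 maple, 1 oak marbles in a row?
12! / (5! × 5! × 1! × 1!) = 33264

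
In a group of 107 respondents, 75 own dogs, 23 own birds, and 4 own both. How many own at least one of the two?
|A∪B| = |A| + |B| - |A∩B| = 75 + 23 - 4 = 94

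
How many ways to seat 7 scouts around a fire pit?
Circular: fix one position, arrange the rest. (7-1)! = 720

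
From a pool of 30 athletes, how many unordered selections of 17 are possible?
C(30,17) = 30!/(17!×13!) = 119759850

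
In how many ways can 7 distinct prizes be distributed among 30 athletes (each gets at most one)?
P(30,7) = 30!/(30-7)! = 10260432000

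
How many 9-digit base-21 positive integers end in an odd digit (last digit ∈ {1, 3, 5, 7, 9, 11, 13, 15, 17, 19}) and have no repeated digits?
Last∈{1,3,5,7,9,11,13,15,17,19}. Last=0: 0. Last nonzero: 10×19×P(19,7) = 48251548800. Total = 48251548800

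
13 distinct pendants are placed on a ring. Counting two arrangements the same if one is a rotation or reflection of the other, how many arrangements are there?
(13-1)!/2 = 479001600/2 = 239500800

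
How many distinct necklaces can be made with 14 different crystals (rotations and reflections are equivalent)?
(14-1)!/2 = 6227020800/2 = 3113510400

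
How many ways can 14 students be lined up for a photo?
14! = 87178291200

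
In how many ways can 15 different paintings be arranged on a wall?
15! = 1307674368000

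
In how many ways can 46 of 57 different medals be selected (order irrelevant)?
C(57,46) = 57!/(46!×11!) = 184509266760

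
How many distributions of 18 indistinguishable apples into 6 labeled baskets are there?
C(18+6-1, 6-1) = C(23, 5) = 33649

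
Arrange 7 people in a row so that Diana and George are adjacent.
Treat as block: (7-1)! × 2! = 720 × 2 = 1440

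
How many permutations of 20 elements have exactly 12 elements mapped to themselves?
Choose the 12 fixed points C(20,12) = 125970, derange the rest: !8 = Σ_{j=0}^{8} (-1)^j·8!/j! = 40320 - 40320 + 20160 - 6720 + 1680 - 336 + 56 - 8 + 1 = 14833. Product = 125970 × 14833 = 1868513010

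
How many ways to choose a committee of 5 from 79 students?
C(79,5) = 79!/(5!×74!) = 22537515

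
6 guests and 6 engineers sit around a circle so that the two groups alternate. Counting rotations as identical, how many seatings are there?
Fix one of the guests: (6-1)! ways for the remaining guests, × 6! ways for the engineers = 120 × 720 = 86400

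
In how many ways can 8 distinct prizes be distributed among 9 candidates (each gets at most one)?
P(9,8) = 9!/(9-8)! = 362880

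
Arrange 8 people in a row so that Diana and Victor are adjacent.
Treat as block: (8-1)! × 2! = 5040 × 2 = 10080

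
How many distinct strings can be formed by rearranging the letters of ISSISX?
6! / (1! × 3! × 2!) = 60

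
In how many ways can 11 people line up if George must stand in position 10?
Fix one position: (11-1)! = 3628800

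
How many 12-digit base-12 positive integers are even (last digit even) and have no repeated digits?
Last∈{0,2,4,6,8,10}. Last=0: 39916800. Last nonzero: 5×10×P(10,10) = 181440000. Total = 221356800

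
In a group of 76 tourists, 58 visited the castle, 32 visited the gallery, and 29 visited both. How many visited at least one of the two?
|A∪B| = |A| + |B| - |A∩B| = 58 + 32 - 29 = 61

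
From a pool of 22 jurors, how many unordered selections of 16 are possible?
C(22,16) = 22!/(16!×6!) = 74613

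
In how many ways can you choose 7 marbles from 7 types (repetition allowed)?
C(7+7-1, 7-1) = C(13, 6) = 1716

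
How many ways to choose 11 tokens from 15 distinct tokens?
C(15,11) = 15!/(11!×4!) = 1365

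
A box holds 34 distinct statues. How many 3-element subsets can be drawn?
C(34,3) = 34!/(3!×31!) = 5984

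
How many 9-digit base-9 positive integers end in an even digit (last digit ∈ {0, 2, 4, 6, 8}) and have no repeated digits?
Last∈{0,2,4,6,8}. Last=0: 40320. Last nonzero: 4×7×P(7,7) = 141120. Total = 181440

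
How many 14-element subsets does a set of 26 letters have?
C(26,14) = 26!/(14!×12!) = 9657700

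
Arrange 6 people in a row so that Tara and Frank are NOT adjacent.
Total - adjacent = 6! - (6-1)!×2 = 720 - 240 = 480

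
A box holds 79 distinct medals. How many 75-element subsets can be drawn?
C(79,75) = 79!/(75!×4!) = 1502501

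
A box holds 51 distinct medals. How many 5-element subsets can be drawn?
C(51,5) = 51!/(5!×46!) = 2349060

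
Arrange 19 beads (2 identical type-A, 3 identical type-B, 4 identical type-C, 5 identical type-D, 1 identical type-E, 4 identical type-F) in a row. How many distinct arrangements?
19! / (2! × 3! × 4! × 5! × 1! × 4!) = 146659312800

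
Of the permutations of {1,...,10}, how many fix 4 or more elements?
Exactly j fixed points: C(10,j)·!(10-j); sum over j ≥ 4 (derangement numbers via !m = (m-1)·(!(m-1) + !(m-2)): !0..!6 = 1, 0, 1, 2, 9, 44, 265). Σ_{j=4}^{10} C(10,j)·!(10-j) = C(10,4)·!6 + C(10,5)·!5 + C(10,6)·!4 + C(10,7)·!3 + C(10,8)·!2 + C(10,9)·!1 + C(10,10)·!0 = 210·265 + 252·44 + 210·9 + 120·2 + 45·1 + 10·0 + 1·1 = 68914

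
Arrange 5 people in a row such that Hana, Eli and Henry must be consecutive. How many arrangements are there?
Treat the 3 as one block: (5-3+1)! × 3! = 6 × 6 = 36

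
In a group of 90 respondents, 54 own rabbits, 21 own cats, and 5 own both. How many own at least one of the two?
|A∪B| = |A| + |B| - |A∩B| = 54 + 21 - 5 = 70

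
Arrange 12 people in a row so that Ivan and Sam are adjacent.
Treat as block: (12-1)! × 2! = 39916800 × 2 = 79833600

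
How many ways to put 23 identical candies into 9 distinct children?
C(23+9-1, 9-1) = C(31, 8) = 7888725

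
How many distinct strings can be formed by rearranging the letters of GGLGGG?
6! / (1! × 5!) = 6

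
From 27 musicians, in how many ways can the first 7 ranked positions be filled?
P(27,7) = 27!/(27-7)! = 4475671200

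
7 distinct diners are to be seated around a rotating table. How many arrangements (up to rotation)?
Circular: fix one position, arrange the rest. (7-1)! = 720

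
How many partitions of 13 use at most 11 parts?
By conjugation, equals partitions of 13 into parts ≤ 11. Let r_j(i) = number of partitions of i into parts ≤ j, for i = 0..13. r_1(i) = 1 for all i; r_j(i) = r_{j-1}(i) + r_j(i-j). Rows j = 2..11: ≤2: 1 1 2 2 3 3 4 4 5 5 6 6 7 7; ≤3: 1 1 2 3 4 5 7 8 10 12 14 16 19 21; ≤4: 1 1 2 3 5 6 9 11 15 18 23 27 34 39; ≤5: 1 1 2 3 5 7 10 13 18 23 30 37 47 57; ≤6: 1 1 2 3 5 7 11 14 20 26 35 44 58 71; ≤7: 1 1 2 3 5 7 11 15 21 28 38 49 65 82; ≤8: 1 1 2 3 5 7 11 15 22 29 40 52 70 89; ≤9: 1 1 2 3 5 7 11 15 22 30 41 54 73 94; ≤10: 1 1 2 3 5 7 11 15 22 30 42 55 75 97; ≤11: 1 1 2 3 5 7 11 15 22 30 42 56 76 99. r_11(13) = 99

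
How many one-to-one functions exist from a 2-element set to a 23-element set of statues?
P(23,2) = 23!/(23-2)! = 506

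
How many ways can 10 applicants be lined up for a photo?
10! = 3628800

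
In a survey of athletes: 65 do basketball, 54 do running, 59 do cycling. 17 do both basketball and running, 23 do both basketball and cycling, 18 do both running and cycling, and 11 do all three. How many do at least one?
|A∪B∪C| = 65+54+59-17-23-18+11 = 131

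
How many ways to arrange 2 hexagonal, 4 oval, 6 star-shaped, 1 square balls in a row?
13! / (2! × 4! × 6! × 1!) = 180180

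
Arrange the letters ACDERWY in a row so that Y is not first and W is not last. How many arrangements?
By inclusion-exclusion: 7! - 2×(7-1)! + (7-2)! = 5040 - 1440 + 120 = 3720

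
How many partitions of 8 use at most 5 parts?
By conjugation, equals partitions of 8 into parts ≤ 5. Let r_j(i) = number of partitions of i into parts ≤ j, for i = 0..8. r_1(i) = 1 for all i; r_j(i) = r_{j-1}(i) + r_j(i-j). Rows j = 2..5: ≤2: 1 1 2 2 3 3 4 4 5; ≤3: 1 1 2 3 4 5 7 8 10; ≤4: 1 1 2 3 5 6 9 11 15; ≤5: 1 1 2 3 5 7 10 13 18. r_5(8) = 18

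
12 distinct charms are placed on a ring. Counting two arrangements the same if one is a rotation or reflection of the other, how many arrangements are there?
(12-1)!/2 = 39916800/2 = 19958400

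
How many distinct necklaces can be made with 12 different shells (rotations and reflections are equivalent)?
(12-1)!/2 = 39916800/2 = 19958400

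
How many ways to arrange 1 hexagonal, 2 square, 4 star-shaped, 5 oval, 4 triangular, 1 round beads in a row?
17! / (1! × 2! × 4! × 5! × 4! × 1!) = 2572970400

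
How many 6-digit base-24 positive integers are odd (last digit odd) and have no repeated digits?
Last∈{1,3,5,7,9,11,13,15,17,19,21,23}. Last=0: 0. Last nonzero: 12×22×P(22,4) = 46347840. Total = 46347840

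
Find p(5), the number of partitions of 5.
Pentagonal recurrence p(n) = p(n-1) + p(n-2) - p(n-5) - p(n-7) + p(n-12) + p(n-15) - ... gives p(0..4) = 1, 1, 2, 3, 5. p(5) = p(4) + p(3) - p(0) = 5 + 3 - 1 = 7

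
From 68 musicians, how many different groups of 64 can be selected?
C(68,64) = 68!/(64!×4!) = 814385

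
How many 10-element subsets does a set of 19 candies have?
C(19,10) = 19!/(10!×9!) = 92378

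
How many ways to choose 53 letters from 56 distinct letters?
C(56,53) = 56!/(53!×3!) = 27720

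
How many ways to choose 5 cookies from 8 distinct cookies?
C(8,5) = 8!/(5!×3!) = 56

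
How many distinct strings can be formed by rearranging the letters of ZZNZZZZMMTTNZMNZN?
17! / (8! × 3! × 4! × 2!) = 30630600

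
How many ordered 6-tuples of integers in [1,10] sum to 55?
Coefficient of x^55 in (x + x² + ... + x^10)^6. By inclusion-exclusion on dice exceeding 10: Σ_j (-1)^j C(6,j)·C(55-1-10j, 5) = C(6,0)·C(54,5) - C(6,1)·C(44,5) + C(6,2)·C(34,5) - C(6,3)·C(24,5) + C(6,4)·C(14,5) = 1·3162510 - 6·1086008 + 15·278256 - 20·42504 + 15·2002 = 252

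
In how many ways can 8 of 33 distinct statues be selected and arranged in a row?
P(33,8) = 33!/(33-8)! = 559809169920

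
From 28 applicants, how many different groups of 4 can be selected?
C(28,4) = 28!/(4!×24!) = 20475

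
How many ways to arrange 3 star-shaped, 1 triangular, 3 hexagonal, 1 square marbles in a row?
8! / (3! × 1! × 3! × 1!) = 1120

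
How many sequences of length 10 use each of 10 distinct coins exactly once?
10! = 3628800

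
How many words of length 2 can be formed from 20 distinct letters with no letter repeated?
P(20,2) = 20!/(20-2)! = 380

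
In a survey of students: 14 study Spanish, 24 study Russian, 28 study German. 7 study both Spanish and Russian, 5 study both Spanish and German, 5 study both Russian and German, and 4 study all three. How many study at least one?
|A∪B∪C| = 14+24+28-7-5-5+4 = 53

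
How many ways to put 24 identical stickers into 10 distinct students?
C(24+10-1, 10-1) = C(33, 9) = 38567100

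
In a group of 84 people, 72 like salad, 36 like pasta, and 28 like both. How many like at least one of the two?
|A∪B| = |A| + |B| - |A∩B| = 72 + 36 - 28 = 80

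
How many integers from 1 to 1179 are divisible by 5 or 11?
⌊1179/5⌋ + ⌊1179/11⌋ - ⌊1179/55⌋ = 235 + 107 - 21 = 321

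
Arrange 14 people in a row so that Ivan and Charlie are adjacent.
Treat as block: (14-1)! × 2! = 6227020800 × 2 = 12454041600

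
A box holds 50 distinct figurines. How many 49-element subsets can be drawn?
C(50,49) = 50!/(49!×1!) = 50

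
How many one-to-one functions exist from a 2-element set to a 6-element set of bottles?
P(6,2) = 6!/(6-2)! = 30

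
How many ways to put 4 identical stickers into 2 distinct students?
C(4+2-1, 2-1) = C(5, 1) = 5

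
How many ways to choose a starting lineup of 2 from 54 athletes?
C(54,2) = 54!/(2!×52!) = 1431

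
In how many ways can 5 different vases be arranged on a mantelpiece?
5! = 120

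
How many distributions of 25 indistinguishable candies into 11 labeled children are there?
C(25+11-1, 11-1) = C(35, 10) = 183579396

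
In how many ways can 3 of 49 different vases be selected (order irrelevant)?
C(49,3) = 49!/(3!×46!) = 18424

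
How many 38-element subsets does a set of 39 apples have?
C(39,38) = 39!/(38!×1!) = 39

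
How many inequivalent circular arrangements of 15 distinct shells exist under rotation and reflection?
(15-1)!/2 = 87178291200/2 = 43589145600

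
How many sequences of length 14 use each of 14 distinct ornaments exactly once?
14! = 87178291200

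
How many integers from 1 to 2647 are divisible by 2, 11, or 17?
⌊2647/2⌋+⌊2647/11⌋+⌊2647/17⌋ - ⌊2647/22⌋-⌊2647/34⌋-⌊2647/187⌋ + ⌊2647/374⌋ = 1323+240+155 - 120-77-14 + 7 = 1514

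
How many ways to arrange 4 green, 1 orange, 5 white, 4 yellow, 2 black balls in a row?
16! / (4! × 1! × 5! × 4! × 2!) = 151351200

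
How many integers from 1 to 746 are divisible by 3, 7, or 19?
⌊746/3⌋+⌊746/7⌋+⌊746/19⌋ - ⌊746/21⌋-⌊746/57⌋-⌊746/133⌋ + ⌊746/399⌋ = 248+106+39 - 35-13-5 + 1 = 341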